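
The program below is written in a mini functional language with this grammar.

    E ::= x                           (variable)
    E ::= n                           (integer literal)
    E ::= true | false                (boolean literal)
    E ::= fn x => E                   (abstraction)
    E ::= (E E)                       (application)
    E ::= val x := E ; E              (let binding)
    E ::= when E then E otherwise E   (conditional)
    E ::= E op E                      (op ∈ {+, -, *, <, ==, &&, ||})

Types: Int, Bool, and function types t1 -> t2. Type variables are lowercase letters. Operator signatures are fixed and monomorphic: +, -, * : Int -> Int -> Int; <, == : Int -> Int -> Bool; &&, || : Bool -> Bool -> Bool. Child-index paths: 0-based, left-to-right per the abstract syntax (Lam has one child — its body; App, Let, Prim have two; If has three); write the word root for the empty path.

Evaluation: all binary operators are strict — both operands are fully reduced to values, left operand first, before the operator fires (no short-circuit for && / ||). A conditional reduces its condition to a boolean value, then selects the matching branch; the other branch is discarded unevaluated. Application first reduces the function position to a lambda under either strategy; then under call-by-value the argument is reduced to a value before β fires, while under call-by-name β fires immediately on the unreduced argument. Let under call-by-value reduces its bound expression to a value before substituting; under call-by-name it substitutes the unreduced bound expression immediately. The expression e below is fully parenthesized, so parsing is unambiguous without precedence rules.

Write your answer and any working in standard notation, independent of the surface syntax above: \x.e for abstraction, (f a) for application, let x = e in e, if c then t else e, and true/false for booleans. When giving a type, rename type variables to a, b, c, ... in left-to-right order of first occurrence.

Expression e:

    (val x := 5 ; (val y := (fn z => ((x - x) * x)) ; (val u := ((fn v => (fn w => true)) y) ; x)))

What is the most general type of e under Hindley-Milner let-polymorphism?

Trace:
let x : Int
x : Int
  unify Int ~ Int
x : Int
  unify Int ~ Int
  unify Int ~ Int
x : Int
  unify Int ~ Int
\z._ : a -> Int
let y : forall. a -> Int
\w._ : c -> Bool
\v._ : b -> c -> Bool
y : d -> Int
  unify b -> c -> Bool ~ (d -> Int) -> e
  unify b ~ d -> Int
  unify c -> Bool ~ e
_ _ : c -> Bool
let u : forall. c -> Bool
x : Int

Answer: Int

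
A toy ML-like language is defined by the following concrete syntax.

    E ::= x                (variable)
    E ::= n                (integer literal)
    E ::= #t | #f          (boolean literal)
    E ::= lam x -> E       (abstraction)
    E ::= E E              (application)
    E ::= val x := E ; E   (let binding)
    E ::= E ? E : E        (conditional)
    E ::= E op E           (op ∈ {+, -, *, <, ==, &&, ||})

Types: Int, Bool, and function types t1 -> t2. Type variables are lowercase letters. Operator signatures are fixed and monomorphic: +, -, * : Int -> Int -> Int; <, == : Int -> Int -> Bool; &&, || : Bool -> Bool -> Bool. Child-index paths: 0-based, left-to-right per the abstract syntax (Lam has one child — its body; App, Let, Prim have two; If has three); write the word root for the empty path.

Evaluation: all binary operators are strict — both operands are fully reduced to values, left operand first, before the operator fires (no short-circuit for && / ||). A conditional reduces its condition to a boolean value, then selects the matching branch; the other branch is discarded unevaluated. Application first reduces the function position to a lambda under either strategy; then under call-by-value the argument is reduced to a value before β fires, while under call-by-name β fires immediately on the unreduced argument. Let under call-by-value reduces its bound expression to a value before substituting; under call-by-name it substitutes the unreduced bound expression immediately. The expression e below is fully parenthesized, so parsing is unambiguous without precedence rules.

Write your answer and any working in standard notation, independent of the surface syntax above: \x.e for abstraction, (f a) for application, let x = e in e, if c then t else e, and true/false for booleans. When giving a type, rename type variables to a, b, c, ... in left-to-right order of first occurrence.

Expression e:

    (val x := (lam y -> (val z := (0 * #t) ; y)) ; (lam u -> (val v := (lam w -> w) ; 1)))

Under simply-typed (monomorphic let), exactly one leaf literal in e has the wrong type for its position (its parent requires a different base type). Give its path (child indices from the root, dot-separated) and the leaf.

Derivation:
  unify Int ~ Int
  unify Bool ~ Int
  FAIL: mismatch Bool ~ Int

Answer: 0.0.0.1 : true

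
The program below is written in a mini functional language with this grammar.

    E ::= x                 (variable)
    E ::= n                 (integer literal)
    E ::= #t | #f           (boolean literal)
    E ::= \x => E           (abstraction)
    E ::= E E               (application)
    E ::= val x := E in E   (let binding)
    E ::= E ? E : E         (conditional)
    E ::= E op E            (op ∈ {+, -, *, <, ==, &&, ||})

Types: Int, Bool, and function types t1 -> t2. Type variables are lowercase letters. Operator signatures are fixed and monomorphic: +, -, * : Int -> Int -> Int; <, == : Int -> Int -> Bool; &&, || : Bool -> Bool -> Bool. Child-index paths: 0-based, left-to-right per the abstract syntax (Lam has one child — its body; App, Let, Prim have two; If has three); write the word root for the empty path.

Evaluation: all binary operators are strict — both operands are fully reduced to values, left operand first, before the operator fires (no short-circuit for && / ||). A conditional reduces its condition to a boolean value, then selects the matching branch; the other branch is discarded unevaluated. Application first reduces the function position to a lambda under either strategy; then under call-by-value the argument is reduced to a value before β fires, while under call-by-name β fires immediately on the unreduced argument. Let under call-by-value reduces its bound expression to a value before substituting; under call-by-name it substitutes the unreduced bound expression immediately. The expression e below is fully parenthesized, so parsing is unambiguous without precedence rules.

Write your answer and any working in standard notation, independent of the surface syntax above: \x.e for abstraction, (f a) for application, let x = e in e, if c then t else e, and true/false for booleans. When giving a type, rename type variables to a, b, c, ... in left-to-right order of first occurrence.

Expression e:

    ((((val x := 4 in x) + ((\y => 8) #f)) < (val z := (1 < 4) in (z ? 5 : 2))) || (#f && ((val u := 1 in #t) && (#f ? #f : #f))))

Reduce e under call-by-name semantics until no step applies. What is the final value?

Answer: false

Trace:
step 0: ((((let x = 4 in x) + ((\y.8) false)) < (let z = (1 < 4) in (if z then 5 else 2))) || (false && ((let u = 1 in true) && (if false then false else false))))
step 1: [let@0.0.0] (((4 + ((\y.8) false)) < (let z = (1 < 4) in (if z then 5 else 2))) || (false && ((let u = 1 in true) && (if false then false else false))))
step 2: [beta@0.0.1] (((4 + 8) < (let z = (1 < 4) in (if z then 5 else 2))) || (false && ((let u = 1 in true) && (if false then false else false))))
step 3: [delta@0.0] ((12 < (let z = (1 < 4) in (if z then 5 else 2))) || (false && ((let u = 1 in true) && (if false then false else false))))
step 4: [let@0.1] ((12 < (if (1 < 4) then 5 else 2)) || (false && ((let u = 1 in true) && (if false then false else false))))
step 5: [delta@0.1.0] ((12 < (if true then 5 else 2)) || (false && ((let u = 1 in true) && (if false then false else false))))
step 6: [if@0.1] ((12 < 5) || (false && ((let u = 1 in true) && (if false then false else false))))
step 7: [delta@0] (false || (false && ((let u = 1 in true) && (if false then false else false))))
step 8: [let@1.1.0] (false || (false && (true && (if false then false else false))))
step 9: [if@1.1.1] (false || (false && (true && false)))
step 10: [delta@1.1] (false || (false && false))
step 11: [delta@1] (false || false)
step 12: [delta@root] false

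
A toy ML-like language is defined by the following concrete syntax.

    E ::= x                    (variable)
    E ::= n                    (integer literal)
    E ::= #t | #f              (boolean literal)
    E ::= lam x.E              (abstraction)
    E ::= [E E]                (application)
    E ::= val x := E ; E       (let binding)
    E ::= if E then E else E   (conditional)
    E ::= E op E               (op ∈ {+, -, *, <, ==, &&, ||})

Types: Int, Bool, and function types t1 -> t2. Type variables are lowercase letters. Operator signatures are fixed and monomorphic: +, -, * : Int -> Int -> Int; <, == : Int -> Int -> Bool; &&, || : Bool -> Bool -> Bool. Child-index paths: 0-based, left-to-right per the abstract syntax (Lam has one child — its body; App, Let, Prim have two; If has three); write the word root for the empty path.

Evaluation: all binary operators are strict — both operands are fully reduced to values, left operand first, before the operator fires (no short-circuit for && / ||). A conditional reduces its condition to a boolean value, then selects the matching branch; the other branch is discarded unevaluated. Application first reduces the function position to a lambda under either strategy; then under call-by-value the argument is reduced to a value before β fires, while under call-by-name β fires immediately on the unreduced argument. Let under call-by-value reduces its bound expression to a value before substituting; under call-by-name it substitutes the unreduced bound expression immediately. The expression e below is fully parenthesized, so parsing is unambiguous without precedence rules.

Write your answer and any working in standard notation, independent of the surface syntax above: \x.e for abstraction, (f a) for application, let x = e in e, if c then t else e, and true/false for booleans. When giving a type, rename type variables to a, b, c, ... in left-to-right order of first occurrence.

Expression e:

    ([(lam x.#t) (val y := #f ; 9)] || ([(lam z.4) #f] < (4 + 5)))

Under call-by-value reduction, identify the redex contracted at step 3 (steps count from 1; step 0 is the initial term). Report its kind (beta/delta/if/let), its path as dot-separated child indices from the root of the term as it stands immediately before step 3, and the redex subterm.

Trace:
step 0: (((\x.true) (let y = false in 9)) || (((\z.4) false) < (4 + 5)))
step 1: [let@0.1] (((\x.true) 9) || (((\z.4) false) < (4 + 5)))
step 2: [beta@0] (true || (((\z.4) false) < (4 + 5)))
step 3: [beta@1.0] (true || (4 < (4 + 5)))

Answer: beta at 1.0 : ((\z.4) false)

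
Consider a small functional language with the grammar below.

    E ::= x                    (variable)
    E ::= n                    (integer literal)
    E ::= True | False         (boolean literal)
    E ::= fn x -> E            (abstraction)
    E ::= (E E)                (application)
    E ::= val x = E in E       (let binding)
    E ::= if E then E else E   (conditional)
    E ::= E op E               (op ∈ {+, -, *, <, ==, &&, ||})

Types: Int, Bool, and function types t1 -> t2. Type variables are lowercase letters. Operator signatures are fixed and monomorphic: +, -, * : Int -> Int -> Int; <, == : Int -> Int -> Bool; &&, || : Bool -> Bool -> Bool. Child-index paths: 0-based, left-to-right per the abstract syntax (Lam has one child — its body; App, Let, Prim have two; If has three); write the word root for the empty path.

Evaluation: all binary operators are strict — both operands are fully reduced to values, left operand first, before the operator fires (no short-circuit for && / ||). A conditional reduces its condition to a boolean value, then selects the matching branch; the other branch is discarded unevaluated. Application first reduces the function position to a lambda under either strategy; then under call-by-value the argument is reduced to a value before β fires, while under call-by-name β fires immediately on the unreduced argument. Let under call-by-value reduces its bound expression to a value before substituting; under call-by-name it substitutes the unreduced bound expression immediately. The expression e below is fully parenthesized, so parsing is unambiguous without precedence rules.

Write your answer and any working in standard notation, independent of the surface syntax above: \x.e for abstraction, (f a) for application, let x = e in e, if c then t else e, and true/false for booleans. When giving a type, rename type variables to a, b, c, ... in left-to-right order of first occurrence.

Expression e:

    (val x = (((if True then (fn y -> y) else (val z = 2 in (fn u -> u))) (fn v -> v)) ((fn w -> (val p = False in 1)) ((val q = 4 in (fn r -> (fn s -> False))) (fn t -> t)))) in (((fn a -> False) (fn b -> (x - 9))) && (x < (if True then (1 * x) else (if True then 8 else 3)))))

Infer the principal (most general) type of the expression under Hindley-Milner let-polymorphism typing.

Answer: Bool

Trace:
  unify Bool ~ Bool
y : a
\y._ : a -> a
let z : Int
u : b
\u._ : b -> b
  unify a -> a ~ b -> b
  unify a ~ b
  unify b ~ b
v : c
\v._ : c -> c
  unify b -> b ~ (c -> c) -> d
  unify b ~ c -> c
  unify c -> c ~ d
_ _ : c -> c
let p : Bool
\w._ : e -> Int
let q : Int
\s._ : g -> Bool
\r._ : f -> g -> Bool
t : h
\t._ : h -> h
  unify f -> g -> Bool ~ (h -> h) -> i
  unify f ~ h -> h
  unify g -> Bool ~ i
_ _ : g -> Bool
  unify e -> Int ~ (g -> Bool) -> j
  unify e ~ g -> Bool
  unify Int ~ j
_ _ : Int
  unify c -> c ~ Int -> k
  unify c ~ Int
  unify Int ~ k
_ _ : Int
let x : Int
\a._ : l -> Bool
x : Int
  unify Int ~ Int
  unify Int ~ Int
\b._ : m -> Int
  unify l -> Bool ~ (m -> Int) -> n
  unify l ~ m -> Int
  unify Bool ~ n
_ _ : Bool
  unify Bool ~ Bool
x : Int
  unify Int ~ Int
  unify Bool ~ Bool
  unify Int ~ Int
x : Int
  unify Int ~ Int
  unify Bool ~ Bool
  unify Int ~ Int
  unify Int ~ Int
  unify Int ~ Int
  unify Bool ~ Bool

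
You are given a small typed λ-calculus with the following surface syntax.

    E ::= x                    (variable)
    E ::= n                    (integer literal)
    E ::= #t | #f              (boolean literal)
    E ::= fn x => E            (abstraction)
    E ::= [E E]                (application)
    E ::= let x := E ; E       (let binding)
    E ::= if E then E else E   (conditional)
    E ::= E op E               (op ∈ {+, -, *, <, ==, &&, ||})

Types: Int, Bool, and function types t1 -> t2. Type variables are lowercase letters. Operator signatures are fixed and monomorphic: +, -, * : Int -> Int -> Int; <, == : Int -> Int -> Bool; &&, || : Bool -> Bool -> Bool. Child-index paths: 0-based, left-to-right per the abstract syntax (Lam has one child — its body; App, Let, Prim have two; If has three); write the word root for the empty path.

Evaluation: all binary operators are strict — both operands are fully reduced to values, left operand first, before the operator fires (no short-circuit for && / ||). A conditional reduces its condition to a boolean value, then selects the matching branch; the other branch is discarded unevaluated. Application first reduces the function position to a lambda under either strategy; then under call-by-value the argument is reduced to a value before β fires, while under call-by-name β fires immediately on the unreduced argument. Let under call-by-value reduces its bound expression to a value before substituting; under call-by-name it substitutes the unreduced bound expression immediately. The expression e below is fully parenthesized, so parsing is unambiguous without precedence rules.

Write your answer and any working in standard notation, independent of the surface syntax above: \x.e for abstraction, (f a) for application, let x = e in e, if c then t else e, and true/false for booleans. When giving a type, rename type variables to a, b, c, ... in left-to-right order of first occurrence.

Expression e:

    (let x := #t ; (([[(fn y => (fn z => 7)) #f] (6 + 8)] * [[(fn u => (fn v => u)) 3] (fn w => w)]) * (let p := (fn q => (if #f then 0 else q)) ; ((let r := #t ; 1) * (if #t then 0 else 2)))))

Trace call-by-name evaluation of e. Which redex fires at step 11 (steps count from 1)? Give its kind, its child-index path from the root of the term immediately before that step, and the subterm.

Answer: delta at root : (21 * 0)

Derivation:
step 0: (let x = true in (((((\y.(\z.7)) false) (6 + 8)) * (((\u.(\v.u)) 3) (\w.w))) * (let p = (\q.(if false then 0 else q)) in ((let r = true in 1) * (if true then 0 else 2)))))
step 1: [let@root] (((((\y.(\z.7)) false) (6 + 8)) * (((\u.(\v.u)) 3) (\w.w))) * (let p = (\q.(if false then 0 else q)) in ((let r = true in 1) * (if true then 0 else 2))))
step 2: [beta@0.0.0] ((((\z.7) (6 + 8)) * (((\u.(\v.u)) 3) (\w.w))) * (let p = (\q.(if false then 0 else q)) in ((let r = true in 1) * (if true then 0 else 2))))
step 3: [beta@0.0] ((7 * (((\u.(\v.u)) 3) (\w.w))) * (let p = (\q.(if false then 0 else q)) in ((let r = true in 1) * (if true then 0 else 2))))
step 4: [beta@0.1.0] ((7 * ((\v.3) (\w.w))) * (let p = (\q.(if false then 0 else q)) in ((let r = true in 1) * (if true then 0 else 2))))
step 5: [beta@0.1] ((7 * 3) * (let p = (\q.(if false then 0 else q)) in ((let r = true in 1) * (if true then 0 else 2))))
step 6: [delta@0] (21 * (let p = (\q.(if false then 0 else q)) in ((let r = true in 1) * (if true then 0 else 2))))
step 7: [let@1] (21 * ((let r = true in 1) * (if true then 0 else 2)))
step 8: [let@1.0] (21 * (1 * (if true then 0 else 2)))
step 9: [if@1.1] (21 * (1 * 0))
step 10: [delta@1] (21 * 0)
step 11: [delta@root] 0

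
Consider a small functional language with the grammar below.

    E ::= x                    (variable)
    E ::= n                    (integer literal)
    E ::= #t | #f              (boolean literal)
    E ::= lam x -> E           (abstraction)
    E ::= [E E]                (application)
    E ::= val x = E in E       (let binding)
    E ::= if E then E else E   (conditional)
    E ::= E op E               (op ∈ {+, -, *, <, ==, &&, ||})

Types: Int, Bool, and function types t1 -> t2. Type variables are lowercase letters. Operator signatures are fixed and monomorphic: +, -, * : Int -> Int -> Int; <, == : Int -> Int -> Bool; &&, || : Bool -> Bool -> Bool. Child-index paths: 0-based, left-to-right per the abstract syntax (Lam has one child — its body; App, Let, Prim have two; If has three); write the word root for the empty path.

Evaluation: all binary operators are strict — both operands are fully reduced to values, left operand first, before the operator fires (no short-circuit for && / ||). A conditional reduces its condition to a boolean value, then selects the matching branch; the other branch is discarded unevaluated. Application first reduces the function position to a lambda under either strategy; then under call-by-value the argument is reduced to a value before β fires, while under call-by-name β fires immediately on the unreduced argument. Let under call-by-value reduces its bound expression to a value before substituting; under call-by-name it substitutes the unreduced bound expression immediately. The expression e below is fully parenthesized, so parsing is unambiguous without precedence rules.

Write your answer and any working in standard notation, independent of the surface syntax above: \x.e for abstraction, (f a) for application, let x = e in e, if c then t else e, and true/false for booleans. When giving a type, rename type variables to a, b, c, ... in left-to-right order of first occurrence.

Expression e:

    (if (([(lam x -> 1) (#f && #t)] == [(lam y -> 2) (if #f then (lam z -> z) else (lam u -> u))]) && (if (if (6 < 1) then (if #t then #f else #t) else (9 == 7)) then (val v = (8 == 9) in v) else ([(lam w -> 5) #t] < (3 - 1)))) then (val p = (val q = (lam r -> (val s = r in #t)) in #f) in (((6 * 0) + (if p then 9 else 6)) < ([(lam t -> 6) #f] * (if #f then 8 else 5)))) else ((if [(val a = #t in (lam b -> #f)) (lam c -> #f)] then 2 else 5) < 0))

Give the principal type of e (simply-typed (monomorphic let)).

Working:
\x._ : a -> Int
  unify Bool ~ Bool
  unify Bool ~ Bool
  unify a -> Int ~ Bool -> b
  unify a ~ Bool
  unify Int ~ b
_ _ : Int
  unify Int ~ Int
\y._ : c -> Int
  unify Bool ~ Bool
z : d
\z._ : d -> d
u : e
\u._ : e -> e
  unify d -> d ~ e -> e
  unify d ~ e
  unify e ~ e
  unify c -> Int ~ (e -> e) -> f
  unify c ~ e -> e
  unify Int ~ f
_ _ : Int
  unify Int ~ Int
  unify Bool ~ Bool
  unify Int ~ Int
  unify Int ~ Int
  unify Bool ~ Bool
  unify Bool ~ Bool
  unify Bool ~ Bool
  unify Int ~ Int
  unify Int ~ Int
  unify Bool ~ Bool
  unify Bool ~ Bool
  unify Int ~ Int
  unify Int ~ Int
let v : Bool
v : Bool
\w._ : g -> Int
  unify g -> Int ~ Bool -> h
  unify g ~ Bool
  unify Int ~ h
_ _ : Int
  unify Int ~ Int
  unify Int ~ Int
  unify Int ~ Int
  unify Int ~ Int
  unify Bool ~ Bool
  unify Bool ~ Bool
  unify Bool ~ Bool
r : i
let s : i
\r._ : i -> Bool
let q : i -> Bool
let p : Bool
  unify Int ~ Int
  unify Int ~ Int
  unify Int ~ Int
p : Bool
  unify Bool ~ Bool
  unify Int ~ Int
  unify Int ~ Int
  unify Int ~ Int
\t._ : j -> Int
  unify j -> Int ~ Bool -> k
  unify j ~ Bool
  unify Int ~ k
_ _ : Int
  unify Int ~ Int
  unify Bool ~ Bool
  unify Int ~ Int
  unify Int ~ Int
  unify Int ~ Int
let a : Bool
\b._ : l -> Bool
\c._ : m -> Bool
  unify l -> Bool ~ (m -> Bool) -> n
  unify l ~ m -> Bool
  unify Bool ~ n
_ _ : Bool
  unify Bool ~ Bool
  unify Int ~ Int
  unify Int ~ Int
  unify Int ~ Int
  unify Bool ~ Bool

Answer: Bool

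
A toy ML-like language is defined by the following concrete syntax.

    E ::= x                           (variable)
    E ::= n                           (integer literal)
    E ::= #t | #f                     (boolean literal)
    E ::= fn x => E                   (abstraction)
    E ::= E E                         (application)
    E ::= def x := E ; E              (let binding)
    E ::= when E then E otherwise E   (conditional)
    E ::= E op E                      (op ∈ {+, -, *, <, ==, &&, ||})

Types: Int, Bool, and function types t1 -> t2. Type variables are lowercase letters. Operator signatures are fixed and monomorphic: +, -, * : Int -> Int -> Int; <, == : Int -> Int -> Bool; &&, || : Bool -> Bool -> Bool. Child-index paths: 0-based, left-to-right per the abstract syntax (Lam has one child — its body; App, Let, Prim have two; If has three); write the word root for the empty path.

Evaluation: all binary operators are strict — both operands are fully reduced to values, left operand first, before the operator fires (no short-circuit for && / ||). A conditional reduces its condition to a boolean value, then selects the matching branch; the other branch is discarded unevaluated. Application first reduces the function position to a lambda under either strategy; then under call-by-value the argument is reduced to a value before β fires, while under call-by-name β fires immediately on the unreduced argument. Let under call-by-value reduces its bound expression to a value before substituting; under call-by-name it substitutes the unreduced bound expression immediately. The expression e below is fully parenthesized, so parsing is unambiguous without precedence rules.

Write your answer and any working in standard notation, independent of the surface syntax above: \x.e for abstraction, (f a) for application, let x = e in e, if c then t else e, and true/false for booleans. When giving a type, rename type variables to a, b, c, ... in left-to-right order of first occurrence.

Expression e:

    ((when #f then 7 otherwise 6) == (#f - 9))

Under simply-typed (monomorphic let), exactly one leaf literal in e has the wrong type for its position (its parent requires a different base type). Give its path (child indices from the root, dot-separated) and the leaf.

Trace:
  unify Bool ~ Bool
  unify Int ~ Int
  unify Int ~ Int
  unify Bool ~ Int
  FAIL: mismatch Bool ~ Int

Answer: 1.0 : false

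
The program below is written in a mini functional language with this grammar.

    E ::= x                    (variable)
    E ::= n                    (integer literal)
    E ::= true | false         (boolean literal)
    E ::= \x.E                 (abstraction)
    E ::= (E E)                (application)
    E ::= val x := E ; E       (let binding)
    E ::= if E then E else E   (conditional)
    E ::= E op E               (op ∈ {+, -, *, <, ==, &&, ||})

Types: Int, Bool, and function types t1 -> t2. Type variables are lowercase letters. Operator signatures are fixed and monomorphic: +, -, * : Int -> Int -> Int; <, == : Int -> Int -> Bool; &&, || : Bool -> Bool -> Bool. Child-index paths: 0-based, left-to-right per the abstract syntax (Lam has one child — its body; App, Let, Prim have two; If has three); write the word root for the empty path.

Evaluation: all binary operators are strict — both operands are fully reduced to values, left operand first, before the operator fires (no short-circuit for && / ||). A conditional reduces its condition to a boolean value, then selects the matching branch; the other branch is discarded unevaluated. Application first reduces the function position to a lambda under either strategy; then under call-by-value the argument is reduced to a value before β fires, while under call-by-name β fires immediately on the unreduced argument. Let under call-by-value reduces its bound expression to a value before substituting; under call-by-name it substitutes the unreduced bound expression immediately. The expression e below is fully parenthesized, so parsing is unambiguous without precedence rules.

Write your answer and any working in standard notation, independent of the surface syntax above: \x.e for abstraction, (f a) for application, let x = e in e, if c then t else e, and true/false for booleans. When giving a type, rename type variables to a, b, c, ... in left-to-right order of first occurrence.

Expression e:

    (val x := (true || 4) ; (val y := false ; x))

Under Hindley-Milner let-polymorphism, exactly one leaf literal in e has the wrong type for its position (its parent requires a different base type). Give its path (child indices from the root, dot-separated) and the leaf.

Answer: 0.1 : 4

Working:
  unify Bool ~ Bool
  unify Int ~ Bool
  FAIL: mismatch Int ~ Bool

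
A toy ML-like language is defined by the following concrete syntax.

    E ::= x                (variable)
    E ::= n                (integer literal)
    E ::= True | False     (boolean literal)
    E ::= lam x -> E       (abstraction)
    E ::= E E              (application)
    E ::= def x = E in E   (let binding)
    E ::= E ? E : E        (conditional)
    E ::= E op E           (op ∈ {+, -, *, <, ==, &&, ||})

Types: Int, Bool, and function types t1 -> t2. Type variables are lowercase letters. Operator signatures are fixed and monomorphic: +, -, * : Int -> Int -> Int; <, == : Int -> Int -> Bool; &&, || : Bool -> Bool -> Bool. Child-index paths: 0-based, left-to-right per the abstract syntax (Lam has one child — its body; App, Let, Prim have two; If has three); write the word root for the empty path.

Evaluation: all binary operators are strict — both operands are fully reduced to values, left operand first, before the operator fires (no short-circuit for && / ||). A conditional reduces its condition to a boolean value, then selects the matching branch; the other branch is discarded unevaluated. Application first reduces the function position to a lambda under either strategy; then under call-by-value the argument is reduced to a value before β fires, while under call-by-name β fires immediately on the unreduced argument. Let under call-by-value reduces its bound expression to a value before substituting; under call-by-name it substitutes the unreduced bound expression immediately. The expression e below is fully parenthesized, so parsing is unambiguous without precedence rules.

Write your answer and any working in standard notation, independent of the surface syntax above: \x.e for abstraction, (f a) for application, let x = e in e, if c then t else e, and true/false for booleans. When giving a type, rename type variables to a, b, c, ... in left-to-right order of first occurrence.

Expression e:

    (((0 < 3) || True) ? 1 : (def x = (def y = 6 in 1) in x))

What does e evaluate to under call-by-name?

Answer: 1

Derivation:
step 0: (if ((0 < 3) || true) then 1 else (let x = (let y = 6 in 1) in x))
step 1: [delta@0.0] (if (true || true) then 1 else (let x = (let y = 6 in 1) in x))
step 2: [delta@0] (if true then 1 else (let x = (let y = 6 in 1) in x))
step 3: [if@root] 1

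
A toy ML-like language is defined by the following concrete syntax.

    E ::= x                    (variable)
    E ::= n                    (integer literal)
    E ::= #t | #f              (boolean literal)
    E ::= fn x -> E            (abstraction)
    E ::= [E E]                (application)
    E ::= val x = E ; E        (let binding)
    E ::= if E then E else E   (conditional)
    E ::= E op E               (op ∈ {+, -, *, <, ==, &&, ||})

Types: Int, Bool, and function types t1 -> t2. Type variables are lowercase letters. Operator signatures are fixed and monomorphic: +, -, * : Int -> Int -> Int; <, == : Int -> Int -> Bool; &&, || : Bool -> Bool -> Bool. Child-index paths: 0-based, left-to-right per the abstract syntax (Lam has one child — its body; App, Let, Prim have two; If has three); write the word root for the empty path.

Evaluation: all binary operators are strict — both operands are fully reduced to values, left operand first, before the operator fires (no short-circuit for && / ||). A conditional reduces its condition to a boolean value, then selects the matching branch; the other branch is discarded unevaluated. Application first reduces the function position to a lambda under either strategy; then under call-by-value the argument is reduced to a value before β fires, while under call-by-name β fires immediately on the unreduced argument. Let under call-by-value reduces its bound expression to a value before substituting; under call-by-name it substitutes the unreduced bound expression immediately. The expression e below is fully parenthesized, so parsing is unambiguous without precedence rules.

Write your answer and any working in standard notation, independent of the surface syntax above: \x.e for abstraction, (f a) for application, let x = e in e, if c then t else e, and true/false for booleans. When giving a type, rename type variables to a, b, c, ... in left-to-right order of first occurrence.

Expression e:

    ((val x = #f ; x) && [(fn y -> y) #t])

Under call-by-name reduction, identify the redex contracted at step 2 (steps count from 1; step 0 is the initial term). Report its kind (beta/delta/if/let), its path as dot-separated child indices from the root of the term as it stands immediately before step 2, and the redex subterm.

Working:
step 0: ((let x = false in x) && ((\y.y) true))
step 1: [let@0] (false && ((\y.y) true))
step 2: [beta@1] (false && true)

Answer: beta at 1 : ((\y.y) true)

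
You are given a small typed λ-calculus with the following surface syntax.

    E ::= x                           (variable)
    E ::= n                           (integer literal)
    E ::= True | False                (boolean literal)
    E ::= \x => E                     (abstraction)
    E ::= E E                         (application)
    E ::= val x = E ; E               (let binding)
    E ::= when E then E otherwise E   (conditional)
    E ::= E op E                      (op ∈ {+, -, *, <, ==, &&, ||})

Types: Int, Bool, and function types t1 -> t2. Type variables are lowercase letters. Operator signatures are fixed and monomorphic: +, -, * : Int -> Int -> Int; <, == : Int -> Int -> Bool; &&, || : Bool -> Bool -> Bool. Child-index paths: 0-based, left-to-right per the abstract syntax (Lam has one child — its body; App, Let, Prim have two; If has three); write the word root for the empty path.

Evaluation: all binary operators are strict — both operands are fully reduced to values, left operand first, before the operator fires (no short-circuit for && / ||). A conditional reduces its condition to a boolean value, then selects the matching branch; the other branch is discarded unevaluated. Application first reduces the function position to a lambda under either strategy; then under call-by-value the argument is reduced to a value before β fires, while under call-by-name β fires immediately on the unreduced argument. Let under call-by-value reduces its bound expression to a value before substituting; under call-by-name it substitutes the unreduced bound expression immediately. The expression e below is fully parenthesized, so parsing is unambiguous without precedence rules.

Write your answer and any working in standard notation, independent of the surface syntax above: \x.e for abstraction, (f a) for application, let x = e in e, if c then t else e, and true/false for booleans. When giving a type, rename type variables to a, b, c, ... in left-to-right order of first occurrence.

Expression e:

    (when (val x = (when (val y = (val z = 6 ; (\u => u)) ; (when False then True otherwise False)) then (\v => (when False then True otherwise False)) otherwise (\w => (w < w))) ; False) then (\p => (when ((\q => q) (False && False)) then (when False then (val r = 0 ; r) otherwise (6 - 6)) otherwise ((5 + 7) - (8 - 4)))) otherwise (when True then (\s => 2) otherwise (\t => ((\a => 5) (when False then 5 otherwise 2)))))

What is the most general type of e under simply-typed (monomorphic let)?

Derivation:
let z : Int
u : a
\u._ : a -> a
let y : a -> a
  unify Bool ~ Bool
  unify Bool ~ Bool
  unify Bool ~ Bool
  unify Bool ~ Bool
  unify Bool ~ Bool
\v._ : b -> Bool
w : c
  unify c ~ Int
w : Int
  unify Int ~ Int
\w._ : Int -> Bool
  unify b -> Bool ~ Int -> Bool
  unify b ~ Int
  unify Bool ~ Bool
let x : Int -> Bool
  unify Bool ~ Bool
q : e
\q._ : e -> e
  unify Bool ~ Bool
  unify Bool ~ Bool
  unify e -> e ~ Bool -> f
  unify e ~ Bool
  unify Bool ~ f
_ _ : Bool
  unify Bool ~ Bool
  unify Bool ~ Bool
let r : Int
r : Int
  unify Int ~ Int
  unify Int ~ Int
  unify Int ~ Int
  unify Int ~ Int
  unify Int ~ Int
  unify Int ~ Int
  unify Int ~ Int
  unify Int ~ Int
  unify Int ~ Int
  unify Int ~ Int
\p._ : d -> Int
  unify Bool ~ Bool
\s._ : g -> Int
\a._ : i -> Int
  unify Bool ~ Bool
  unify Int ~ Int
  unify i -> Int ~ Int -> j
  unify i ~ Int
  unify Int ~ j
_ _ : Int
\t._ : h -> Int
  unify g -> Int ~ h -> Int
  unify g ~ h
  unify Int ~ Int
  unify d -> Int ~ h -> Int
  unify d ~ h
  unify Int ~ Int

Answer: a -> Int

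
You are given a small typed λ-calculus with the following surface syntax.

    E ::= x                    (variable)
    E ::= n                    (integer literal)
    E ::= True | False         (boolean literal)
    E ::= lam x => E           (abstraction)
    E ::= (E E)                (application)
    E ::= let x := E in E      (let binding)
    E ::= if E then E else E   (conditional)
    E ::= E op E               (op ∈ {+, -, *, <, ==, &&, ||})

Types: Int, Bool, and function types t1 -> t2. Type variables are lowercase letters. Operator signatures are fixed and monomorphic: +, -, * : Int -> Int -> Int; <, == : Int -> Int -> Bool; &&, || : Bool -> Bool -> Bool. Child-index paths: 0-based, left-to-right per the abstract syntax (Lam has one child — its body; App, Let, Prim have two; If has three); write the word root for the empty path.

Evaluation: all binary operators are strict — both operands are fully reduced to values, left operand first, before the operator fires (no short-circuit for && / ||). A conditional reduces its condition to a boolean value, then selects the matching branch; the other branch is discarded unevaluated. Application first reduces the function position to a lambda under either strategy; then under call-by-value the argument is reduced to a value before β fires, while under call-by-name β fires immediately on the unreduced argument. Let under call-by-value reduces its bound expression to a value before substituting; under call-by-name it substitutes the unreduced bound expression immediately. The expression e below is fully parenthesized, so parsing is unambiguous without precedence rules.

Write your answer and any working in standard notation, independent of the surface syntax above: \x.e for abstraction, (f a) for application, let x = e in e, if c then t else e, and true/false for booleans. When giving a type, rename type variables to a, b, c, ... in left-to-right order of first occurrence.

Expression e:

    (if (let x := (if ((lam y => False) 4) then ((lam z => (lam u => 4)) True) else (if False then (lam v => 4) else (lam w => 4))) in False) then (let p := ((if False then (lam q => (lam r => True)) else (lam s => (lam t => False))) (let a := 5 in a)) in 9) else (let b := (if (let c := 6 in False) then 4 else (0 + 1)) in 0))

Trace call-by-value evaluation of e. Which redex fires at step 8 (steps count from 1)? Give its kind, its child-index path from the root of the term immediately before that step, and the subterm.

Answer: delta at 0 : (0 + 1)

Derivation:
step 0: (if (let x = (if ((\y.false) 4) then ((\z.(\u.4)) true) else (if false then (\v.4) else (\w.4))) in false) then (let p = ((if false then (\q.(\r.true)) else (\s.(\t.false))) (let a = 5 in a)) in 9) else (let b = (if (let c = 6 in false) then 4 else (0 + 1)) in 0))
step 1: [beta@0.0.0] (if (let x = (if false then ((\z.(\u.4)) true) else (if false then (\v.4) else (\w.4))) in false) then (let p = ((if false then (\q.(\r.true)) else (\s.(\t.false))) (let a = 5 in a)) in 9) else (let b = (if (let c = 6 in false) then 4 else (0 + 1)) in 0))
step 2: [if@0.0] (if (let x = (if false then (\v.4) else (\w.4)) in false) then (let p = ((if false then (\q.(\r.true)) else (\s.(\t.false))) (let a = 5 in a)) in 9) else (let b = (if (let c = 6 in false) then 4 else (0 + 1)) in 0))
step 3: [if@0.0] (if (let x = (\w.4) in false) then (let p = ((if false then (\q.(\r.true)) else (\s.(\t.false))) (let a = 5 in a)) in 9) else (let b = (if (let c = 6 in false) then 4 else (0 + 1)) in 0))
step 4: [let@0] (if false then (let p = ((if false then (\q.(\r.true)) else (\s.(\t.false))) (let a = 5 in a)) in 9) else (let b = (if (let c = 6 in false) then 4 else (0 + 1)) in 0))
step 5: [if@root] (let b = (if (let c = 6 in false) then 4 else (0 + 1)) in 0)
step 6: [let@0.0] (let b = (if false then 4 else (0 + 1)) in 0)
step 7: [if@0] (let b = (0 + 1) in 0)
step 8: [delta@0] (let b = 1 in 0)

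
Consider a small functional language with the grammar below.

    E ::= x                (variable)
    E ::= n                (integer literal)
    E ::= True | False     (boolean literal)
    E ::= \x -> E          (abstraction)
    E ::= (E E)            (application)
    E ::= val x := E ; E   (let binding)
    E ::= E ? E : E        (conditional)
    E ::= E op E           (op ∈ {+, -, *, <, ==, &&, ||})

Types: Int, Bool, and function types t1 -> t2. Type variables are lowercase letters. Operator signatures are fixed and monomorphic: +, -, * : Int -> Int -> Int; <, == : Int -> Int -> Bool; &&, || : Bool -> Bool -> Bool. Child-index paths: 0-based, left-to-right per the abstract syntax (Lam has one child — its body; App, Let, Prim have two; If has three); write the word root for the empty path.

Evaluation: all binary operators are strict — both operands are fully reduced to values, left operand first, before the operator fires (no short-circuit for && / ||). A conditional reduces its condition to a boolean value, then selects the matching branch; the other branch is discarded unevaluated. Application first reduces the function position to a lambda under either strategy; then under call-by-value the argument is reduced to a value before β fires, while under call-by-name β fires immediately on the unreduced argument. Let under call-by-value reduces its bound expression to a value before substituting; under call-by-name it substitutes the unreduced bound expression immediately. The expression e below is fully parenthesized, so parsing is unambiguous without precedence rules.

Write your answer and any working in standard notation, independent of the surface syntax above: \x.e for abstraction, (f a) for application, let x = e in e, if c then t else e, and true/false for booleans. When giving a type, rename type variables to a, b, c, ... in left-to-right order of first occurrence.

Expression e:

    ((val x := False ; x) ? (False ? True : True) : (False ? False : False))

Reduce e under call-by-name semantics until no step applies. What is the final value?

Working:
step 0: (if (let x = false in x) then (if false then true else true) else (if false then false else false))
step 1: [let@0] (if false then (if false then true else true) else (if false then false else false))
step 2: [if@root] (if false then false else false)
step 3: [if@root] false

Answer: false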